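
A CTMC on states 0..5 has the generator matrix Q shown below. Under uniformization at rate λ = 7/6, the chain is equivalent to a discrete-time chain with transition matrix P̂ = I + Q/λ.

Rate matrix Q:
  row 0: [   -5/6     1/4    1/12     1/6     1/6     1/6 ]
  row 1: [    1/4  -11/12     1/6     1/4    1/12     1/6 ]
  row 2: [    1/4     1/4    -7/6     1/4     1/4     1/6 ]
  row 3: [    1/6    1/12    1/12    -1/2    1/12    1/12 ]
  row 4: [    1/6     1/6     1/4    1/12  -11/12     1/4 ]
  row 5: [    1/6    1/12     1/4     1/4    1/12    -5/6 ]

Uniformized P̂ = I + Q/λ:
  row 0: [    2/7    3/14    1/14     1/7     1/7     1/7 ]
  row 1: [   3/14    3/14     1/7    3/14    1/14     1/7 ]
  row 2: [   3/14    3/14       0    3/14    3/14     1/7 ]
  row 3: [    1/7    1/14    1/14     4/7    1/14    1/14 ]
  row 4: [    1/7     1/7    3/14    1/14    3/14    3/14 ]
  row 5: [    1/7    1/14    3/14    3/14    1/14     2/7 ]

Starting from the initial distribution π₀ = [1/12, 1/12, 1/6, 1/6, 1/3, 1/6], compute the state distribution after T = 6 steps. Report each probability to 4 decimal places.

t=0: π = [0.0833, 0.0833, 0.1667, 0.1667, 0.3333, 0.1667]
t=1: π = [0.1726, 0.1429, 0.1369, 0.2202, 0.1488, 0.1786]
t=2: π = [0.1875, 0.1467, 0.1186, 0.2594, 0.1246, 0.1633]
t=3: π = [0.1886, 0.1450, 0.1146, 0.2757, 0.1196, 0.1566]
t=4: π = [0.1883, 0.1440, 0.1130, 0.2822, 0.1183, 0.1541]
t=5: π = [0.1881, 0.1435, 0.1126, 0.2847, 0.1179, 0.1532]
t=6: π = [0.1880, 0.1433, 0.1124, 0.2857, 0.1178, 0.1528]

π = [0.1880, 0.1433, 0.1124, 0.2857, 0.1178, 0.1528]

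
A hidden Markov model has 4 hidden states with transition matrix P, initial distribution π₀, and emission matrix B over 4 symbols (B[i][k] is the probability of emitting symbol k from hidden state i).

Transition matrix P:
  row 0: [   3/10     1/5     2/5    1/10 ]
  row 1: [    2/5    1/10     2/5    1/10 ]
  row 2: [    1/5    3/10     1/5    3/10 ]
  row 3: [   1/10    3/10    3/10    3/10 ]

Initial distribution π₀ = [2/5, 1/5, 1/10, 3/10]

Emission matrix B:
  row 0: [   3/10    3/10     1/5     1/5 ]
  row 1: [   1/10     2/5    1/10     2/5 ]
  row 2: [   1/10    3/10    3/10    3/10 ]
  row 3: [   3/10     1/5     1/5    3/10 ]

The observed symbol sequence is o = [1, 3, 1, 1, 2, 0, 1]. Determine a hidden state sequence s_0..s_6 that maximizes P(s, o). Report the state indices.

t=0: δ = [1.200e-01, 8.000e-02, 3.000e-02, 6.000e-02]  (obs o_0=1)
t=1: δ = [7.200e-03, 9.600e-03, 1.440e-02, 5.400e-03]  ψ = [0, 0, 0, 3]  (obs o_1=3)
t=2: δ = [1.152e-03, 1.728e-03, 1.152e-03, 8.640e-04]  ψ = [1, 2, 1, 2]  (obs o_2=1)
t=3: δ = [2.074e-04, 1.382e-04, 2.074e-04, 6.912e-05]  ψ = [1, 2, 1, 2]  (obs o_3=1)
t=4: δ = [1.244e-05, 6.221e-06, 2.488e-05, 1.244e-05]  ψ = [0, 2, 0, 2]  (obs o_4=2)
t=5: δ = [1.493e-06, 7.465e-07, 4.977e-07, 2.239e-06]  ψ = [2, 2, 0, 2]  (obs o_5=0)
t=6: δ = [1.344e-07, 2.687e-07, 2.016e-07, 1.344e-07]  ψ = [0, 3, 3, 3]  (obs o_6=1)
backtrack: best end state = 1; path = [0, 2, 1, 0, 2, 3, 1]

path = [0, 2, 1, 0, 2, 3, 1]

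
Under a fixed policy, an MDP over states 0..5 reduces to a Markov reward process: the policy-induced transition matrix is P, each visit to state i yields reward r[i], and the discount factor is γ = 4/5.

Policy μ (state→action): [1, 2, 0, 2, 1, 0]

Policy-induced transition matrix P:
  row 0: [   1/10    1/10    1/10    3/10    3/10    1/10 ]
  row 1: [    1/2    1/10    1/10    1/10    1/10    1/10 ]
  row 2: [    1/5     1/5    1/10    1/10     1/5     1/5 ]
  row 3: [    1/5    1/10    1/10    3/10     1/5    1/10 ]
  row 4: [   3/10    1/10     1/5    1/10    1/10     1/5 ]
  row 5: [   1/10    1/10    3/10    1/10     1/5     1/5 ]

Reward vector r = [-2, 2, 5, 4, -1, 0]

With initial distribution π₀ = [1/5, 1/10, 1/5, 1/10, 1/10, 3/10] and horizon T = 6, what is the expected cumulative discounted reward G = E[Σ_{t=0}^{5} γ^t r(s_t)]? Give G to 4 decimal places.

G = 4.0199

t=0: π = [0.2000, 0.1000, 0.2000, 0.1000, 0.1000, 0.3000], E[r] = 1.1000, γ^t·E[r] = 1.100000, running G = 1.100000
t=1: π = [0.1900, 0.1200, 0.1700, 0.1600, 0.2000, 0.1600], E[r] = 1.1500, γ^t·E[r] = 0.920000, running G = 2.020000
t=2: π = [0.2210, 0.1170, 0.1520, 0.1700, 0.1870, 0.1530], E[r] = 1.0450, γ^t·E[r] = 0.668800, running G = 2.688800
t=3: π = [0.2164, 0.1152, 0.1493, 0.1782, 0.1917, 0.1492], E[r] = 1.0652, γ^t·E[r] = 0.545382, running G = 3.234182
t=4: π = [0.2172, 0.1149, 0.1490, 0.1789, 0.1910, 0.1490], E[r] = 1.0653, γ^t·E[r] = 0.436347, running G = 3.670529
t=5: π = [0.2170, 0.1149, 0.1489, 0.1792, 0.1911, 0.1489], E[r] = 1.0661, γ^t·E[r] = 0.349349, running G = 4.019879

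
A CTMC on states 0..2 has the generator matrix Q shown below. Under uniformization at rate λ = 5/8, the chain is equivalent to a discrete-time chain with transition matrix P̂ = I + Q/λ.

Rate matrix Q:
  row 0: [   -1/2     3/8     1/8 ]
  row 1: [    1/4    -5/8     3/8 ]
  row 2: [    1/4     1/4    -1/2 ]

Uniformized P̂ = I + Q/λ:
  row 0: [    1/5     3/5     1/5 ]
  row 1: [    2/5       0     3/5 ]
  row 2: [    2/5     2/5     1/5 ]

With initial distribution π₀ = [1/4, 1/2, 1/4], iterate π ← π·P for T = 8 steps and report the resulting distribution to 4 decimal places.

π = [0.3333, 0.3335, 0.3332]

t=0: π = [0.2500, 0.5000, 0.2500]
t=1: π = [0.3500, 0.2500, 0.4000]
t=2: π = [0.3300, 0.3700, 0.3000]
t=3: π = [0.3340, 0.3180, 0.3480]
t=4: π = [0.3332, 0.3396, 0.3272]
t=5: π = [0.3334, 0.3308, 0.3358]
t=6: π = [0.3333, 0.3344, 0.3323]
t=7: π = [0.3333, 0.3329, 0.3337]
t=8: π = [0.3333, 0.3335, 0.3332]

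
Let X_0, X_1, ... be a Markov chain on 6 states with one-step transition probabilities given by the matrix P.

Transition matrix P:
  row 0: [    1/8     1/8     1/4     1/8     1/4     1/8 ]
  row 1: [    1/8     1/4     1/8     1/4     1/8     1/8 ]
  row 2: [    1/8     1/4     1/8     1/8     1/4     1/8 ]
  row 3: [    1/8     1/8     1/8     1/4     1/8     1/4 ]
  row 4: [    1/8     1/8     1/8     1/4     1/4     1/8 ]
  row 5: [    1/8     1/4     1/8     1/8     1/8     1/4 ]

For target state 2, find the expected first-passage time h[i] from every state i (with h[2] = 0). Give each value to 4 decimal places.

First-step conditioning: h[2] = 0; for i ≠ 2, h[i] = 1 + Σ_k P[i][k]·h[k].
  h[0] = 1 + 1/8·h[0] + 1/8·h[1] + 1/8·h[3] + 1/4·h[4] + 1/8·h[5]
  h[1] = 1 + 1/8·h[0] + 1/4·h[1] + 1/4·h[3] + 1/8·h[4] + 1/8·h[5]
  h[3] = 1 + 1/8·h[0] + 1/8·h[1] + 1/4·h[3] + 1/8·h[4] + 1/4·h[5]
  h[4] = 1 + 1/8·h[0] + 1/8·h[1] + 1/4·h[3] + 1/4·h[4] + 1/8·h[5]
  h[5] = 1 + 1/8·h[0] + 1/4·h[1] + 1/8·h[3] + 1/8·h[4] + 1/4·h[5]
Solving the 5×5 linear system over states ≠ 2 gives exactly h = [56/9, 64/9, 0, 64/9, 64/9, 64/9] (h[2] = 0 is the target).

h = [6.2222, 7.1111, 0.0000, 7.1111, 7.1111, 7.1111]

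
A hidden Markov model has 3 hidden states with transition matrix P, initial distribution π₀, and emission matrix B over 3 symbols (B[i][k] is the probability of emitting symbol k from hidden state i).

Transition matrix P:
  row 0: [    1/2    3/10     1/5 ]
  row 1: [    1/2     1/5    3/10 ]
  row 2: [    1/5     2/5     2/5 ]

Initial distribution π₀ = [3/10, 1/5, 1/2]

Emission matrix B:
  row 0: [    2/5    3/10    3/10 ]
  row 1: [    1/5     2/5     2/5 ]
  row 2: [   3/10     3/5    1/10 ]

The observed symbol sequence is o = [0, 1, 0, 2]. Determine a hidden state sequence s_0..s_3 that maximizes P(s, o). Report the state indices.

path = [2, 1, 0, 0]

t=0: δ = [1.200e-01, 4.000e-02, 1.500e-01]  (obs o_0=0)
t=1: δ = [1.800e-02, 2.400e-02, 3.600e-02]  ψ = [0, 2, 2]  (obs o_1=1)
t=2: δ = [4.800e-03, 2.880e-03, 4.320e-03]  ψ = [1, 2, 2]  (obs o_2=0)
t=3: δ = [7.200e-04, 6.912e-04, 1.728e-04]  ψ = [0, 2, 2]  (obs o_3=2)
backtrack: best end state = 0; path = [2, 1, 0, 0]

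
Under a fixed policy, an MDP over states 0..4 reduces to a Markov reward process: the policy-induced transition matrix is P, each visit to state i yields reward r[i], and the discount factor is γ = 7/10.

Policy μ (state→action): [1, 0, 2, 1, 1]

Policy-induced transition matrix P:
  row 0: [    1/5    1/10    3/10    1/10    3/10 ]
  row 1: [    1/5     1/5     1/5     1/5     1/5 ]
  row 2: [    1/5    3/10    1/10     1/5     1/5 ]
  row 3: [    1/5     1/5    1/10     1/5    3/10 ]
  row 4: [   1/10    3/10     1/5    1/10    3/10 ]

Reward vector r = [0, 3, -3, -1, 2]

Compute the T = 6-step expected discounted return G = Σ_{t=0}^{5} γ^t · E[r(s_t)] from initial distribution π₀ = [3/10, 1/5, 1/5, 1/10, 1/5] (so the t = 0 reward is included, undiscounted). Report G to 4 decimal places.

t=0: π = [0.3000, 0.2000, 0.2000, 0.1000, 0.2000], E[r] = 0.3000, γ^t·E[r] = 0.300000, running G = 0.300000
t=1: π = [0.1800, 0.2100, 0.2000, 0.1500, 0.2600], E[r] = 0.4000, γ^t·E[r] = 0.280000, running G = 0.580000
t=2: π = [0.1740, 0.2280, 0.1830, 0.1560, 0.2590], E[r] = 0.4970, γ^t·E[r] = 0.243530, running G = 0.823530
t=3: π = [0.1741, 0.2268, 0.1835, 0.1567, 0.2589], E[r] = 0.4910, γ^t·E[r] = 0.168413, running G = 0.991943
t=4: π = [0.1741, 0.2268, 0.1834, 0.1567, 0.2590], E[r] = 0.4916, γ^t·E[r] = 0.118024, running G = 1.109967
t=5: π = [0.1741, 0.2268, 0.1834, 0.1567, 0.2590], E[r] = 0.4915, γ^t·E[r] = 0.082612, running G = 1.192579

G = 1.1926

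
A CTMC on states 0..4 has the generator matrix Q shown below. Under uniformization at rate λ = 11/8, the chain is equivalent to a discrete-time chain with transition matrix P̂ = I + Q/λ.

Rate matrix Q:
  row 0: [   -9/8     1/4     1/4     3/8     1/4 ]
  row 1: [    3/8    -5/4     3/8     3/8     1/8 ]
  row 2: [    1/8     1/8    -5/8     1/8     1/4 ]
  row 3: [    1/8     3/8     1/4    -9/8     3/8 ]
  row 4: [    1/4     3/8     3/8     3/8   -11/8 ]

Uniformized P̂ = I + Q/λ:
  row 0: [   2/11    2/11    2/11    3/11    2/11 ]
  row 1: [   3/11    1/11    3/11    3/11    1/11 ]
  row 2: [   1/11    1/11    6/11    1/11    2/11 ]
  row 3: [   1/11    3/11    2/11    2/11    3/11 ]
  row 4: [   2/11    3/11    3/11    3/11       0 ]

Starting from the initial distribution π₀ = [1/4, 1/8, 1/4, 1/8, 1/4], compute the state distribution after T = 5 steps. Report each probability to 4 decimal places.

π = [0.1493, 0.1683, 0.3317, 0.1948, 0.1559]

t=0: π = [0.2500, 0.1250, 0.2500, 0.1250, 0.2500]
t=1: π = [0.1591, 0.1818, 0.3068, 0.2159, 0.1364]
t=2: π = [0.1508, 0.1694, 0.3223, 0.1973, 0.1601]
t=3: π = [0.1500, 0.1696, 0.3290, 0.1962, 0.1552]
t=4: π = [0.1495, 0.1684, 0.3310, 0.1951, 0.1560]
t=5: π = [0.1493, 0.1683, 0.3317, 0.1948, 0.1559]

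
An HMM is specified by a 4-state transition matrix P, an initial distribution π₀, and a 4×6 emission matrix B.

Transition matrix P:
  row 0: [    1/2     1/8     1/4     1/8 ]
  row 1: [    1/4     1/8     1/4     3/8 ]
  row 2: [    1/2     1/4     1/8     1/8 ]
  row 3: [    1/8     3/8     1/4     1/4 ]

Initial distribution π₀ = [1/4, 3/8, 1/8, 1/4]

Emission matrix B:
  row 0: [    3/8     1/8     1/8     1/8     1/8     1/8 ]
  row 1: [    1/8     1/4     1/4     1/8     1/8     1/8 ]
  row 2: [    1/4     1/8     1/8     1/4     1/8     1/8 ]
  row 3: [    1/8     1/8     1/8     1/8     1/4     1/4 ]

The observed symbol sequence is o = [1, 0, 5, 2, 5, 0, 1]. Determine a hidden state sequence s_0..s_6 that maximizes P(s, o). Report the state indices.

path = [1, 0, 0, 0, 0, 0, 0]

t=0: δ = [3.125e-02, 9.375e-02, 1.562e-02, 3.125e-02]  (obs o_0=1)
t=1: δ = [8.789e-03, 1.465e-03, 5.859e-03, 4.395e-03]  ψ = [1, 1, 1, 1]  (obs o_1=0)
t=2: δ = [5.493e-04, 2.060e-04, 2.747e-04, 2.747e-04]  ψ = [0, 3, 0, 0]  (obs o_2=5)
t=3: δ = [3.433e-05, 2.575e-05, 1.717e-05, 9.656e-06]  ψ = [0, 3, 0, 1]  (obs o_3=2)
t=4: δ = [2.146e-06, 5.364e-07, 1.073e-06, 2.414e-06]  ψ = [0, 0, 0, 1]  (obs o_4=5)
t=5: δ = [4.023e-07, 1.132e-07, 1.509e-07, 7.544e-08]  ψ = [0, 3, 3, 3]  (obs o_5=0)
t=6: δ = [2.515e-08, 1.257e-08, 1.257e-08, 6.286e-09]  ψ = [0, 0, 0, 0]  (obs o_6=1)
backtrack: best end state = 0; path = [1, 0, 0, 0, 0, 0, 0]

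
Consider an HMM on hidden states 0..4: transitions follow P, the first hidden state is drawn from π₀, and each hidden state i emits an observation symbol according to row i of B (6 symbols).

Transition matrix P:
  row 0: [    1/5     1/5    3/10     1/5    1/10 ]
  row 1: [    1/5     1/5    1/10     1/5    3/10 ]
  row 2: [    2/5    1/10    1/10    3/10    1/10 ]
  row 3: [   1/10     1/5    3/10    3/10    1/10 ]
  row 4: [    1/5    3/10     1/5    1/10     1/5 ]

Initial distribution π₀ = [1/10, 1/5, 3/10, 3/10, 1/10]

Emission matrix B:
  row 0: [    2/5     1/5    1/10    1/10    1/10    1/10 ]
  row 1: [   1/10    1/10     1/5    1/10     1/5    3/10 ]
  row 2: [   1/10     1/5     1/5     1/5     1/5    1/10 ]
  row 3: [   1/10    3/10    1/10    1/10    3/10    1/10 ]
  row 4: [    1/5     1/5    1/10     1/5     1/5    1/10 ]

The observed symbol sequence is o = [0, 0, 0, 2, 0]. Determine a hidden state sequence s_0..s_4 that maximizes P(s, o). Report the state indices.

t=0: δ = [4.000e-02, 2.000e-02, 3.000e-02, 3.000e-02, 2.000e-02]  (obs o_0=0)
t=1: δ = [4.800e-03, 8.000e-04, 1.200e-03, 9.000e-04, 1.200e-03]  ψ = [2, 0, 0, 2, 1]  (obs o_1=0)
t=2: δ = [3.840e-04, 9.600e-05, 1.440e-04, 9.600e-05, 9.600e-05]  ψ = [0, 0, 0, 0, 0]  (obs o_2=0)
t=3: δ = [7.680e-06, 1.536e-05, 2.304e-05, 7.680e-06, 3.840e-06]  ψ = [0, 0, 0, 0, 0]  (obs o_3=2)
t=4: δ = [3.686e-06, 3.072e-07, 2.304e-07, 6.912e-07, 9.216e-07]  ψ = [2, 1, 0, 2, 1]  (obs o_4=0)
backtrack: best end state = 0; path = [2, 0, 0, 2, 0]

path = [2, 0, 0, 2, 0]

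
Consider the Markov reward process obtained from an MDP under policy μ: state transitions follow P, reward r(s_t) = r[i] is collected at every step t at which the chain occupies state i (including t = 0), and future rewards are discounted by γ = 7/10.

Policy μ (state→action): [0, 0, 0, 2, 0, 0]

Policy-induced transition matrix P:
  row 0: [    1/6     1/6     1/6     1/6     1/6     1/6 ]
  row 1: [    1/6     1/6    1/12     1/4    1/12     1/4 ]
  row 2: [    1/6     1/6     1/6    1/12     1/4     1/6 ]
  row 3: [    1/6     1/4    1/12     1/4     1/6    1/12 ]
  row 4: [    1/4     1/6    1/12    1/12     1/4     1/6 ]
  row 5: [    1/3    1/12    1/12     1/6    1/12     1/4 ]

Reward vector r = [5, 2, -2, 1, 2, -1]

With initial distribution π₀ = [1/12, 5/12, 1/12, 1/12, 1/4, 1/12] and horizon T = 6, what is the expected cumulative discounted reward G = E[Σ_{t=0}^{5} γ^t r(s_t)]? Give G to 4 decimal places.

t=0: π = [0.0833, 0.4167, 0.0833, 0.0833, 0.2500, 0.0833], E[r] = 1.5833, γ^t·E[r] = 1.583333, running G = 1.583333
t=1: π = [0.2014, 0.1667, 0.0972, 0.1806, 0.1528, 0.2014], E[r] = 1.4306, γ^t·E[r] = 1.001389, running G = 2.584722
t=2: π = [0.2130, 0.1649, 0.1082, 0.1748, 0.1568, 0.1823], E[r] = 1.4844, γ^t·E[r] = 0.727344, running G = 3.312066
t=3: π = [0.2101, 0.1660, 0.1101, 0.1729, 0.1598, 0.1810], E[r] = 1.4740, γ^t·E[r] = 0.505568, running G = 3.817634
t=4: π = [0.2102, 0.1660, 0.1100, 0.1724, 0.1602, 0.1812], E[r] = 1.4744, γ^t·E[r] = 0.354012, running G = 4.171646
t=5: π = [0.2102, 0.1659, 0.1100, 0.1723, 0.1603, 0.1812], E[r] = 1.4746, γ^t·E[r] = 0.247829, running G = 4.419475

G = 4.4195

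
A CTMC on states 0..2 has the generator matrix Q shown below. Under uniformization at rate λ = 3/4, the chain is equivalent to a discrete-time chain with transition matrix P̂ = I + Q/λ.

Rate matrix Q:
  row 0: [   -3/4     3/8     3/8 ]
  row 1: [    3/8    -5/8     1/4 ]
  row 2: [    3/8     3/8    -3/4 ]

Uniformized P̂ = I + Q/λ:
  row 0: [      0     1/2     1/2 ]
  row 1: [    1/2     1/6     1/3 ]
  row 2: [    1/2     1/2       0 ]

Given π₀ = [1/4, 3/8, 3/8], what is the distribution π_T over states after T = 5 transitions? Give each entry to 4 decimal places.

t=0: π = [0.2500, 0.3750, 0.3750]
t=1: π = [0.3750, 0.3750, 0.2500]
t=2: π = [0.3125, 0.3750, 0.3125]
t=3: π = [0.3438, 0.3750, 0.2813]
t=4: π = [0.3281, 0.3750, 0.2969]
t=5: π = [0.3359, 0.3750, 0.2891]

π = [0.3359, 0.3750, 0.2891]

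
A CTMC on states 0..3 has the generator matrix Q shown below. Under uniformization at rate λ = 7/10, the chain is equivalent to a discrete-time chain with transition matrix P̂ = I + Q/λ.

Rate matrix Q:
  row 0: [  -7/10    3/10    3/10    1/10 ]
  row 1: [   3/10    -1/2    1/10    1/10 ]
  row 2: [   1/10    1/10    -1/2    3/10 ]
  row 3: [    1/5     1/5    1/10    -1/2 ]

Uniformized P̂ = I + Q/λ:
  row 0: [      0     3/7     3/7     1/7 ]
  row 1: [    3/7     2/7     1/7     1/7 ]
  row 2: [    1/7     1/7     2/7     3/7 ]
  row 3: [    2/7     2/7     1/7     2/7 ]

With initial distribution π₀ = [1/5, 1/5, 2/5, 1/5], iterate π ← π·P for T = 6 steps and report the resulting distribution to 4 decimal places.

t=0: π = [0.2000, 0.2000, 0.4000, 0.2000]
t=1: π = [0.2000, 0.2571, 0.2571, 0.2857]
t=2: π = [0.2286, 0.2776, 0.2367, 0.2571]
t=3: π = [0.2262, 0.2845, 0.2420, 0.2472]
t=4: π = [0.2272, 0.2835, 0.2421, 0.2473]
t=5: π = [0.2267, 0.2836, 0.2423, 0.2473]
t=6: π = [0.2268, 0.2835, 0.2423, 0.2474]

π = [0.2268, 0.2835, 0.2423, 0.2474]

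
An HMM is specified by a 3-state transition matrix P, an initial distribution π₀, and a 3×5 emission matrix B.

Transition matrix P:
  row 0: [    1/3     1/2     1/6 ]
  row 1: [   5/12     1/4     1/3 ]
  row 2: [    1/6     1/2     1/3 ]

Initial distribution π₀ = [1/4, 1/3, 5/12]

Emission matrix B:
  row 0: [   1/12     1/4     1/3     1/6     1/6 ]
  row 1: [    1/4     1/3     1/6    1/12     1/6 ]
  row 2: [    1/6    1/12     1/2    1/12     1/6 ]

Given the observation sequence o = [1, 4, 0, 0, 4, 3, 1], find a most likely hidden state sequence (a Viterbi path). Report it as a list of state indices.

path = [1, 0, 1, 2, 1, 0, 1]

t=0: δ = [6.250e-02, 1.111e-01, 3.472e-02]  (obs o_0=1)
t=1: δ = [7.716e-03, 5.208e-03, 6.173e-03]  ψ = [1, 0, 1]  (obs o_1=4)
t=2: δ = [2.143e-04, 9.645e-04, 3.429e-04]  ψ = [0, 0, 2]  (obs o_2=0)
t=3: δ = [3.349e-05, 6.028e-05, 5.358e-05]  ψ = [1, 1, 1]  (obs o_3=0)
t=4: δ = [4.186e-06, 4.465e-06, 3.349e-06]  ψ = [1, 2, 1]  (obs o_4=4)
t=5: δ = [3.101e-07, 1.744e-07, 1.240e-07]  ψ = [1, 0, 1]  (obs o_5=3)
t=6: δ = [2.584e-08, 5.168e-08, 4.845e-09]  ψ = [0, 0, 1]  (obs o_6=1)
backtrack: best end state = 1; path = [1, 0, 1, 2, 1, 0, 1]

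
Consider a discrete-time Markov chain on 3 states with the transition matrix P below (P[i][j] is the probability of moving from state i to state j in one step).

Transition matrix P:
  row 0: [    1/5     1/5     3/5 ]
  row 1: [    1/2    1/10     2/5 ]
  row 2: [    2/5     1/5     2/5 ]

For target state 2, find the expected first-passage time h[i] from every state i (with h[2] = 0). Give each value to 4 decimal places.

First-step conditioning: h[2] = 0; for i ≠ 2, h[i] = 1 + Σ_k P[i][k]·h[k].
  h[0] = 1 + 1/5·h[0] + 1/5·h[1]
  h[1] = 1 + 1/2·h[0] + 1/10·h[1]
Solving the 2×2 linear system over states ≠ 2 gives exactly h = [55/31, 65/31, 0] (h[2] = 0 is the target).

h = [1.7742, 2.0968, 0.0000]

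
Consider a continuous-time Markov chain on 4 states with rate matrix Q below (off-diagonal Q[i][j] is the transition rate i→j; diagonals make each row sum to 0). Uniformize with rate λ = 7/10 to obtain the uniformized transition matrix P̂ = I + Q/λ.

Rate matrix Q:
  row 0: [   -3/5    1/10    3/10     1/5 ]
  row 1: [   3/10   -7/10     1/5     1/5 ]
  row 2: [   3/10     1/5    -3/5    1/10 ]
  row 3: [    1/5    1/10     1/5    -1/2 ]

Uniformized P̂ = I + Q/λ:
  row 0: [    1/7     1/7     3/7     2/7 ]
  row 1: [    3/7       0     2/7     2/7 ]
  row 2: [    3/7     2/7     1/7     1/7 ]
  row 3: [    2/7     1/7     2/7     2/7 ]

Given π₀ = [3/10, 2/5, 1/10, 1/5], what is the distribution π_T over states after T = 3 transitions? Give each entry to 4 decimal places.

π = [0.3085, 0.1589, 0.2878, 0.2449]

t=0: π = [0.3000, 0.4000, 0.1000, 0.2000]
t=1: π = [0.3143, 0.1000, 0.3143, 0.2714]
t=2: π = [0.3000, 0.1735, 0.2857, 0.2408]
t=3: π = [0.3085, 0.1589, 0.2878, 0.2449]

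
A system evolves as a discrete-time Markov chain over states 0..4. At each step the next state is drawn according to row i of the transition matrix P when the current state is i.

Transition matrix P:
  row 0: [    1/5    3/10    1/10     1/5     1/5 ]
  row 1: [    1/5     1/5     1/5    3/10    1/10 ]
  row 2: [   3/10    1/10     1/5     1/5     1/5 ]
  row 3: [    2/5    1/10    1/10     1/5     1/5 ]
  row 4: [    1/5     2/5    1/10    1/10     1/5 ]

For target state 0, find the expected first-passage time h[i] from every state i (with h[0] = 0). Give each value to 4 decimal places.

First-step conditioning: h[0] = 0; for i ≠ 0, h[i] = 1 + Σ_k P[i][k]·h[k].
  h[1] = 1 + 1/5·h[1] + 1/5·h[2] + 3/10·h[3] + 1/10·h[4]
  h[2] = 1 + 1/10·h[1] + 1/5·h[2] + 1/5·h[3] + 1/5·h[4]
  h[3] = 1 + 1/10·h[1] + 1/10·h[2] + 1/5·h[3] + 1/5·h[4]
  h[4] = 1 + 2/5·h[1] + 1/10·h[2] + 1/10·h[3] + 1/5·h[4]
Solving the 4×4 linear system over states ≠ 0 gives exactly h = [0, 2018/529, 1860/529, 1674/529, 2112/529] (h[0] = 0 is the target).

h = [0.0000, 3.8147, 3.5161, 3.1645, 3.9924]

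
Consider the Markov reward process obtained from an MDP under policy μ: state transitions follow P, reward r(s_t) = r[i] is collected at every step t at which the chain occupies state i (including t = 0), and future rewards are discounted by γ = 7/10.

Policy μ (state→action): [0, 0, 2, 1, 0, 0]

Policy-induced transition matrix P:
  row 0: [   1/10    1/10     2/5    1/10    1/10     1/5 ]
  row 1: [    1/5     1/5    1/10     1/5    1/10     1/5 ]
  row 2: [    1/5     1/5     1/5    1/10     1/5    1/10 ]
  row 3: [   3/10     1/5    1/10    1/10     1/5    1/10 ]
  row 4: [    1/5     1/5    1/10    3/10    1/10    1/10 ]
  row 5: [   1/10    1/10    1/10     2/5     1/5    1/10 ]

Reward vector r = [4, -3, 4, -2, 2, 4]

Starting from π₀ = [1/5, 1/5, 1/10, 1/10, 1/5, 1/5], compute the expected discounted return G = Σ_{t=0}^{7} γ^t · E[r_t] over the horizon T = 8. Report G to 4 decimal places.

t=0: π = [0.2000, 0.2000, 0.1000, 0.1000, 0.2000, 0.2000], E[r] = 1.6000, γ^t·E[r] = 1.600000, running G = 1.600000
t=1: π = [0.1700, 0.1600, 0.1700, 0.2200, 0.1400, 0.1400], E[r] = 1.2800, γ^t·E[r] = 0.896000, running G = 2.496000
t=2: π = [0.1910, 0.1690, 0.1680, 0.1860, 0.1530, 0.1330], E[r] = 1.3950, γ^t·E[r] = 0.683550, running G = 3.179550
t=3: π = [0.1862, 0.1676, 0.1741, 0.1874, 0.1487, 0.1360], E[r] = 1.4050, γ^t·E[r] = 0.481915, running G = 3.661465
t=4: π = [0.1865, 0.1678, 0.1733, 0.1873, 0.1498, 0.1354], E[r] = 1.4022, γ^t·E[r] = 0.336678, running G = 3.998143
t=5: π = [0.1865, 0.1678, 0.1733, 0.1873, 0.1496, 0.1354], E[r] = 1.4021, γ^t·E[r] = 0.235649, running G = 4.233792
t=6: π = [0.1865, 0.1678, 0.1733, 0.1873, 0.1496, 0.1354], E[r] = 1.4022, γ^t·E[r] = 0.164967, running G = 4.398758
t=7: π = [0.1865, 0.1678, 0.1733, 0.1873, 0.1496, 0.1354], E[r] = 1.4022, γ^t·E[r] = 0.115475, running G = 4.514234

G = 4.5142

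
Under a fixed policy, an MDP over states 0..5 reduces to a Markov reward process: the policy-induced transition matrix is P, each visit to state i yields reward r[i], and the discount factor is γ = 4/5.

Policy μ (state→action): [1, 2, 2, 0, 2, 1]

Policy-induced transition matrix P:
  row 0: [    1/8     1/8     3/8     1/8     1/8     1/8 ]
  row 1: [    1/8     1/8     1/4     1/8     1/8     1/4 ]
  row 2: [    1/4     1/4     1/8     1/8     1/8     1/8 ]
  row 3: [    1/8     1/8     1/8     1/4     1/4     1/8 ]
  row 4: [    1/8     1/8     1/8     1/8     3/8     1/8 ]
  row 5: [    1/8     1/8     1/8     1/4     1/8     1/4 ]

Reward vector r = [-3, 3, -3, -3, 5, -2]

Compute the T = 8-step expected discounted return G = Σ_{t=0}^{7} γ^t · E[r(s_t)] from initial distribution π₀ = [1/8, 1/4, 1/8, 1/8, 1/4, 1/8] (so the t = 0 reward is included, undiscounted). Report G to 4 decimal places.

G = -0.5885

t=0: π = [0.1250, 0.2500, 0.1250, 0.1250, 0.2500, 0.1250], E[r] = 0.6250, γ^t·E[r] = 0.625000, running G = 0.625000
t=1: π = [0.1406, 0.1406, 0.1875, 0.1563, 0.2031, 0.1719], E[r] = -0.3594, γ^t·E[r] = -0.287500, running G = 0.337500
t=2: π = [0.1484, 0.1484, 0.1777, 0.1660, 0.1953, 0.1641], E[r] = -0.3828, γ^t·E[r] = -0.245000, running G = 0.092500
t=3: π = [0.1472, 0.1472, 0.1807, 0.1663, 0.1946, 0.1641], E[r] = -0.3960, γ^t·E[r] = -0.202750, running G = -0.110250
t=4: π = [0.1476, 0.1476, 0.1802, 0.1663, 0.1944, 0.1639], E[r] = -0.3952, γ^t·E[r] = -0.161863, running G = -0.272113
t=5: π = [0.1475, 0.1475, 0.1803, 0.1663, 0.1944, 0.1639], E[r] = -0.3958, γ^t·E[r] = -0.129684, running G = -0.401796
t=6: π = [0.1475, 0.1475, 0.1803, 0.1663, 0.1944, 0.1639], E[r] = -0.3957, γ^t·E[r] = -0.103743, running G = -0.505539
t=7: π = [0.1475, 0.1475, 0.1803, 0.1663, 0.1944, 0.1639], E[r] = -0.3958, γ^t·E[r] = -0.083002, running G = -0.588541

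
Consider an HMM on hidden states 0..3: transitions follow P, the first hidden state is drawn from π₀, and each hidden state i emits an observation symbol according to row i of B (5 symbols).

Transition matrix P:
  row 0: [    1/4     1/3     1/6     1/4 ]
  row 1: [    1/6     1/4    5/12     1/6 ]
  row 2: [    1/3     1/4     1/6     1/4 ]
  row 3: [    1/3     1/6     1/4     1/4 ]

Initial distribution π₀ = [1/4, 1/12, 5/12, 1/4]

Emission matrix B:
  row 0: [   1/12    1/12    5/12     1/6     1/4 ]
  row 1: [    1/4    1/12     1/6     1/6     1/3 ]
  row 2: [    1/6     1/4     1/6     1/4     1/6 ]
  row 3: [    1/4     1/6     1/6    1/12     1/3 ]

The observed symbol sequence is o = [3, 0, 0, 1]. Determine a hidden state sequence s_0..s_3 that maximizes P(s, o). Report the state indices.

path = [2, 1, 1, 2]

t=0: δ = [4.167e-02, 1.389e-02, 1.042e-01, 2.083e-02]  (obs o_0=3)
t=1: δ = [2.894e-03, 6.510e-03, 2.894e-03, 6.510e-03]  ψ = [2, 2, 2, 2]  (obs o_1=0)
t=2: δ = [1.808e-04, 4.069e-04, 4.521e-04, 4.069e-04]  ψ = [3, 1, 1, 3]  (obs o_2=0)
t=3: δ = [1.256e-05, 9.419e-06, 4.239e-05, 1.884e-05]  ψ = [2, 2, 1, 2]  (obs o_3=1)
backtrack: best end state = 2; path = [2, 1, 1, 2]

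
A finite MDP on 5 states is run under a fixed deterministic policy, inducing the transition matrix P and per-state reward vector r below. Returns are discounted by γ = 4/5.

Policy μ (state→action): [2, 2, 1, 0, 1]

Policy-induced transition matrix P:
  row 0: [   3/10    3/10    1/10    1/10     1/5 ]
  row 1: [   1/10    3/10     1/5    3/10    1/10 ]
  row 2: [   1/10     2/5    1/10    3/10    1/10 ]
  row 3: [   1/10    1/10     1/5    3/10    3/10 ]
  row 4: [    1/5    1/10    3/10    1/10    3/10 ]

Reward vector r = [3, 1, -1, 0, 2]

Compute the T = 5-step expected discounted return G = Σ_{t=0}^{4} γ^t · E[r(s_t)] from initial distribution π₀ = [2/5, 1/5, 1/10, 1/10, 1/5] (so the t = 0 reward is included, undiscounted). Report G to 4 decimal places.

G = 3.9897

t=0: π = [0.4000, 0.2000, 0.1000, 0.1000, 0.2000], E[r] = 1.7000, γ^t·E[r] = 1.700000, running G = 1.700000
t=1: π = [0.2000, 0.2500, 0.1700, 0.1800, 0.2000], E[r] = 1.0800, γ^t·E[r] = 0.864000, running G = 2.564000
t=2: π = [0.1600, 0.2410, 0.1830, 0.2200, 0.1960], E[r] = 0.9300, γ^t·E[r] = 0.595200, running G = 3.159200
t=3: π = [0.1516, 0.2351, 0.1853, 0.2288, 0.1992], E[r] = 0.9030, γ^t·E[r] = 0.462336, running G = 3.621536
t=4: π = [0.1502, 0.2329, 0.1862, 0.2298, 0.2008], E[r] = 0.8989, γ^t·E[r] = 0.368206, running G = 3.989742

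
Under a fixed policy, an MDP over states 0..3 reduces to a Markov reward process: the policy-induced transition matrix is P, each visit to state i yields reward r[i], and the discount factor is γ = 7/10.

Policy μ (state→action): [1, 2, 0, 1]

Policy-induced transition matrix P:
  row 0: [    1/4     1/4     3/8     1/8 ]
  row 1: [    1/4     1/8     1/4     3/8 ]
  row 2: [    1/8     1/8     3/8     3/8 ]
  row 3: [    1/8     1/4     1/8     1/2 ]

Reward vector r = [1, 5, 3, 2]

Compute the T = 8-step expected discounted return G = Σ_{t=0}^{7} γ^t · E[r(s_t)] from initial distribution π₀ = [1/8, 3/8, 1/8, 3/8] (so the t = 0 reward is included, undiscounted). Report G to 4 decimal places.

G = 8.7979

t=0: π = [0.1250, 0.3750, 0.1250, 0.3750], E[r] = 3.1250, γ^t·E[r] = 3.125000, running G = 3.125000
t=1: π = [0.1875, 0.1875, 0.2344, 0.3906], E[r] = 2.6094, γ^t·E[r] = 1.826563, running G = 4.951563
t=2: π = [0.1719, 0.1973, 0.2539, 0.3770], E[r] = 2.6738, γ^t·E[r] = 1.310176, running G = 6.261738
t=3: π = [0.1711, 0.1936, 0.2561, 0.3792], E[r] = 2.6658, γ^t·E[r] = 0.914360, running G = 7.176098
t=4: π = [0.1706, 0.1938, 0.2560, 0.3796], E[r] = 2.6668, γ^t·E[r] = 0.640294, running G = 7.816391
t=5: π = [0.1705, 0.1938, 0.2559, 0.3798], E[r] = 2.6667, γ^t·E[r] = 0.448184, running G = 8.264576
t=6: π = [0.1705, 0.1938, 0.2558, 0.3798], E[r] = 2.6667, γ^t·E[r] = 0.313731, running G = 8.578307
t=7: π = [0.1705, 0.1938, 0.2558, 0.3798], E[r] = 2.6667, γ^t·E[r] = 0.219611, running G = 8.797918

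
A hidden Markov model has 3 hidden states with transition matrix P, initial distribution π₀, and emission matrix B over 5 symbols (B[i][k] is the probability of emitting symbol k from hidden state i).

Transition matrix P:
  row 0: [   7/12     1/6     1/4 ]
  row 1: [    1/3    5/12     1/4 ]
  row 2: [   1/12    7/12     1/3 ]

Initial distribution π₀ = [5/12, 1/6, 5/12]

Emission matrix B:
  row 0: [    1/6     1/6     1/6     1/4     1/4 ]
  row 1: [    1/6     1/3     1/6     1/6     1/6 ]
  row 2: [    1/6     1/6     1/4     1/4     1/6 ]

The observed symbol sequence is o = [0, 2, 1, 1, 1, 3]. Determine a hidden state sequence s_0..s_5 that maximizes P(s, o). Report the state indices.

t=0: δ = [6.944e-02, 2.778e-02, 6.944e-02]  (obs o_0=0)
t=1: δ = [6.752e-03, 6.752e-03, 5.787e-03]  ψ = [0, 2, 2]  (obs o_1=2)
t=2: δ = [6.564e-04, 1.125e-03, 3.215e-04]  ψ = [0, 2, 2]  (obs o_2=1)
t=3: δ = [6.382e-05, 1.563e-04, 4.689e-05]  ψ = [0, 1, 1]  (obs o_3=1)
t=4: δ = [8.683e-06, 2.171e-05, 6.512e-06]  ψ = [1, 1, 1]  (obs o_4=1)
t=5: δ = [1.809e-06, 1.507e-06, 1.357e-06]  ψ = [1, 1, 1]  (obs o_5=3)
backtrack: best end state = 0; path = [2, 2, 1, 1, 1, 0]

path = [2, 2, 1, 1, 1, 0]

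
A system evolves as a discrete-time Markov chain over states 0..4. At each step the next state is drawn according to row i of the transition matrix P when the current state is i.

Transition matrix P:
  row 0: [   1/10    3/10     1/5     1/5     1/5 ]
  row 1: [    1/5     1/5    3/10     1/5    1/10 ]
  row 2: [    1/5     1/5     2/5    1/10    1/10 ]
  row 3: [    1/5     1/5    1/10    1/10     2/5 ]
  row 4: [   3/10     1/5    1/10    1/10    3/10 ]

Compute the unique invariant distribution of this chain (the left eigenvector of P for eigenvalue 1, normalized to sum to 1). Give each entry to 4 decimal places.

Balance equations π_j = Σ_i π_i·P[i][j]:
  π_0 = 1/10·π_0 + 1/5·π_1 + 1/5·π_2 + 1/5·π_3 + 3/10·π_4
  π_1 = 3/10·π_0 + 1/5·π_1 + 1/5·π_2 + 1/5·π_3 + 1/5·π_4
  π_2 = 1/5·π_0 + 3/10·π_1 + 2/5·π_2 + 1/10·π_3 + 1/10·π_4
  π_3 = 1/5·π_0 + 1/5·π_1 + 1/10·π_2 + 1/10·π_3 + 1/10·π_4
  normalize: π_0 + π_1 + π_2 + π_3 + π_4 = 1
Solving the linear system gives exactly π = [1736/8667, 1907/8667, 677/2889, 1231/8667, 1762/8667].

π = [0.2003, 0.2200, 0.2343, 0.1420, 0.2033]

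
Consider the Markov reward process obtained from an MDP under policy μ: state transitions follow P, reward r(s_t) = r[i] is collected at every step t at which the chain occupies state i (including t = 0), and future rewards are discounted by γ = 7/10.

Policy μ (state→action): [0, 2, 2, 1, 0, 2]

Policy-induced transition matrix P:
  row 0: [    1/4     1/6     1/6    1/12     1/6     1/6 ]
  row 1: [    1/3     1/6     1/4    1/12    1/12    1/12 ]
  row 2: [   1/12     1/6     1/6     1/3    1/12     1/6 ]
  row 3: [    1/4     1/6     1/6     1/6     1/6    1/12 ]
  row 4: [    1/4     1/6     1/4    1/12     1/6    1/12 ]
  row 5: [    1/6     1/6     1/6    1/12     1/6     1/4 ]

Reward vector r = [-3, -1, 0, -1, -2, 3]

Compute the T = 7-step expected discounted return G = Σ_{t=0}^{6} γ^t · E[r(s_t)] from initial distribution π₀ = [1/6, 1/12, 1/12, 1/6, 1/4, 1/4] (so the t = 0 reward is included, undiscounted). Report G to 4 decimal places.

G = -2.1838

t=0: π = [0.1667, 0.0833, 0.0833, 0.1667, 0.2500, 0.2500], E[r] = -0.5000, γ^t·E[r] = -0.500000, running G = -0.500000
t=1: π = [0.2222, 0.1667, 0.1944, 0.1181, 0.1528, 0.1458], E[r] = -0.8194, γ^t·E[r] = -0.573611, running G = -1.073611
t=2: π = [0.2193, 0.1667, 0.1933, 0.1418, 0.1366, 0.1424], E[r] = -0.8125, γ^t·E[r] = -0.398125, running G = -1.471736
t=3: π = [0.2198, 0.1667, 0.1919, 0.1435, 0.1367, 0.1414], E[r] = -0.8186, γ^t·E[r] = -0.280772, running G = -1.752508
t=4: π = [0.2201, 0.1667, 0.1919, 0.1433, 0.1368, 0.1412], E[r] = -0.8202, γ^t·E[r] = -0.196926, running G = -1.949434
t=5: π = [0.2201, 0.1667, 0.1920, 0.1433, 0.1368, 0.1412], E[r] = -0.8203, γ^t·E[r] = -0.137860, running G = -2.087294
t=6: π = [0.2201, 0.1667, 0.1920, 0.1433, 0.1368, 0.1412], E[r] = -0.8203, γ^t·E[r] = -0.096502, running G = -2.183796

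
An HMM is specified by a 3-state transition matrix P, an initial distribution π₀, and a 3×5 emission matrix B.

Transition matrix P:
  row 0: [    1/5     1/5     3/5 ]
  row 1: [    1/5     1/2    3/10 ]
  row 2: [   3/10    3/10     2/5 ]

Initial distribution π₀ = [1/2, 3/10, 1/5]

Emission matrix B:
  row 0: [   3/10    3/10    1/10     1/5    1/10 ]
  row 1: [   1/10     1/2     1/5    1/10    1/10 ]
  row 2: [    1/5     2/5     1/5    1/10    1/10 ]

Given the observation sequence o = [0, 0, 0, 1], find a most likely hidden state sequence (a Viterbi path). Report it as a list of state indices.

t=0: δ = [1.500e-01, 3.000e-02, 4.000e-02]  (obs o_0=0)
t=1: δ = [9.000e-03, 3.000e-03, 1.800e-02]  ψ = [0, 0, 0]  (obs o_1=0)
t=2: δ = [1.620e-03, 5.400e-04, 1.440e-03]  ψ = [2, 2, 2]  (obs o_2=0)
t=3: δ = [1.296e-04, 2.160e-04, 3.888e-04]  ψ = [2, 2, 0]  (obs o_3=1)
backtrack: best end state = 2; path = [0, 2, 0, 2]

path = [0, 2, 0, 2]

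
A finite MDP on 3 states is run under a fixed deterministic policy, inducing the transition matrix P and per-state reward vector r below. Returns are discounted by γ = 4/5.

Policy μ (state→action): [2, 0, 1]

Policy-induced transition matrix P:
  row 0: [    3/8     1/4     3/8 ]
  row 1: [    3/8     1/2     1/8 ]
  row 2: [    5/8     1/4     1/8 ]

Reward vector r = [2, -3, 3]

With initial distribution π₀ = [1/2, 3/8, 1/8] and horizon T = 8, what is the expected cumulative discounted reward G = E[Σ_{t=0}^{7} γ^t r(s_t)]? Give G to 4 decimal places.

t=0: π = [0.5000, 0.3750, 0.1250], E[r] = 0.2500, γ^t·E[r] = 0.250000, running G = 0.250000
t=1: π = [0.4063, 0.3438, 0.2500], E[r] = 0.5313, γ^t·E[r] = 0.425000, running G = 0.675000
t=2: π = [0.4375, 0.3359, 0.2266], E[r] = 0.5469, γ^t·E[r] = 0.350000, running G = 1.025000
t=3: π = [0.4316, 0.3340, 0.2344], E[r] = 0.5645, γ^t·E[r] = 0.289000, running G = 1.314000
t=4: π = [0.4336, 0.3335, 0.2329], E[r] = 0.5654, γ^t·E[r] = 0.231600, running G = 1.545600
t=5: π = [0.4332, 0.3334, 0.2334], E[r] = 0.5665, γ^t·E[r] = 0.185640, running G = 1.731240
t=6: π = [0.4333, 0.3333, 0.2333], E[r] = 0.5666, γ^t·E[r] = 0.148528, running G = 1.879768
t=7: π = [0.4333, 0.3333, 0.2333], E[r] = 0.5667, γ^t·E[r] = 0.118837, running G = 1.998605

G = 1.9986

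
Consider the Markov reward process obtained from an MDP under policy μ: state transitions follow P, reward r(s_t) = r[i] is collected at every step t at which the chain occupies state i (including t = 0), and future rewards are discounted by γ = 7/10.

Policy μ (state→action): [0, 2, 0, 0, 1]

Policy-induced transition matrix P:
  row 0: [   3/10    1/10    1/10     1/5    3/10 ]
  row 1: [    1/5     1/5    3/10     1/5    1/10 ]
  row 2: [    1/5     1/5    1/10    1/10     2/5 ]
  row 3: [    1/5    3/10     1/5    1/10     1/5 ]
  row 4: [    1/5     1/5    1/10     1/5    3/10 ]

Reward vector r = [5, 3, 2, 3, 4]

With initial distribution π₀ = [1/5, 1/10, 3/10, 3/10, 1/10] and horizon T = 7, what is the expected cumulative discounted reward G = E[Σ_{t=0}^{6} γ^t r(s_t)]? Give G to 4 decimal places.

G = 10.5203

t=0: π = [0.2000, 0.1000, 0.3000, 0.3000, 0.1000], E[r] = 3.2000, γ^t·E[r] = 3.200000, running G = 3.200000
t=1: π = [0.2200, 0.2100, 0.1500, 0.1400, 0.2800], E[r] = 3.5700, γ^t·E[r] = 2.499000, running G = 5.699000
t=2: π = [0.2220, 0.1920, 0.1560, 0.1710, 0.2590], E[r] = 3.5470, γ^t·E[r] = 1.738030, running G = 7.437030
t=3: π = [0.2222, 0.1949, 0.1555, 0.1673, 0.2601], E[r] = 3.5490, γ^t·E[r] = 1.217307, running G = 8.654337
t=4: π = [0.2222, 0.1945, 0.1557, 0.1677, 0.2598], E[r] = 3.5486, γ^t·E[r] = 0.852012, running G = 9.506349
t=5: π = [0.2222, 0.1946, 0.1557, 0.1677, 0.2599], E[r] = 3.5487, γ^t·E[r] = 0.596424, running G = 10.102773
t=6: π = [0.2222, 0.1945, 0.1557, 0.1677, 0.2599], E[r] = 3.5487, γ^t·E[r] = 0.417496, running G = 10.520269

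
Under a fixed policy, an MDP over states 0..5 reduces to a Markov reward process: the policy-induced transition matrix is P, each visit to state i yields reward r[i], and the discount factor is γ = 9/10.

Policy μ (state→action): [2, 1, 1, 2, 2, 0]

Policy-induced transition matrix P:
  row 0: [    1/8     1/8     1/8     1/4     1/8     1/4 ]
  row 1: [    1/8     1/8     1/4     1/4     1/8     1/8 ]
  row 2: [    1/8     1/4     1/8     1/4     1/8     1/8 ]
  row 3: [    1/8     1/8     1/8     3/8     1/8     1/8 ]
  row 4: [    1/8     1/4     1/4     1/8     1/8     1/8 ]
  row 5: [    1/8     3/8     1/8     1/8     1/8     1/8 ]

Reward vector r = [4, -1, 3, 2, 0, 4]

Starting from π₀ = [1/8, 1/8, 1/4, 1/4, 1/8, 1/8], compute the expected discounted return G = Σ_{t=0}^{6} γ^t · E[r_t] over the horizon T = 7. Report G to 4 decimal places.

G = 9.9336

t=0: π = [0.1250, 0.1250, 0.2500, 0.2500, 0.1250, 0.1250], E[r] = 2.1250, γ^t·E[r] = 2.125000, running G = 2.125000
t=1: π = [0.1250, 0.2031, 0.1563, 0.2500, 0.1250, 0.1406], E[r] = 1.8281, γ^t·E[r] = 1.645313, running G = 3.770313
t=2: π = [0.1250, 0.1953, 0.1660, 0.2480, 0.1250, 0.1406], E[r] = 1.8613, γ^t·E[r] = 1.507676, running G = 5.277988
t=3: π = [0.1250, 0.1965, 0.1650, 0.2478, 0.1250, 0.1406], E[r] = 1.8567, γ^t·E[r] = 1.353527, running G = 6.631515
t=4: π = [0.1250, 0.1964, 0.1652, 0.2478, 0.1250, 0.1406], E[r] = 1.8572, γ^t·E[r] = 1.218514, running G = 7.850029
t=5: π = [0.1250, 0.1964, 0.1652, 0.2478, 0.1250, 0.1406], E[r] = 1.8571, γ^t·E[r] = 1.096620, running G = 8.946649
t=6: π = [0.1250, 0.1964, 0.1652, 0.2478, 0.1250, 0.1406], E[r] = 1.8571, γ^t·E[r] = 0.986962, running G = 9.933612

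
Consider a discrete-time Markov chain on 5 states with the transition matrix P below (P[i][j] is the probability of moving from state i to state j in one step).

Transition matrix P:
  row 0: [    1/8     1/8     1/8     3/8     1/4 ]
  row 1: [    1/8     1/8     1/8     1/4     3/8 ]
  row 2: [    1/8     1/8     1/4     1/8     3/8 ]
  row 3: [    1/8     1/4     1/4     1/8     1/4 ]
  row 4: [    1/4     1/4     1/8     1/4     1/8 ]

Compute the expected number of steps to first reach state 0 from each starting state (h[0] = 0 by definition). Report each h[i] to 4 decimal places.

First-step conditioning: h[0] = 0; for i ≠ 0, h[i] = 1 + Σ_k P[i][k]·h[k].
  h[1] = 1 + 1/8·h[1] + 1/8·h[2] + 1/4·h[3] + 3/8·h[4]
  h[2] = 1 + 1/8·h[1] + 1/4·h[2] + 1/8·h[3] + 3/8·h[4]
  h[3] = 1 + 1/4·h[1] + 1/4·h[2] + 1/8·h[3] + 1/4·h[4]
  h[4] = 1 + 1/4·h[1] + 1/8·h[2] + 1/4·h[3] + 1/8·h[4]
Solving the 4×4 linear system over states ≠ 0 gives exactly h = [0, 5120/819, 568/91, 5176/819, 512/91] (h[0] = 0 is the target).

h = [0.0000, 6.2515, 6.2418, 6.3199, 5.6264]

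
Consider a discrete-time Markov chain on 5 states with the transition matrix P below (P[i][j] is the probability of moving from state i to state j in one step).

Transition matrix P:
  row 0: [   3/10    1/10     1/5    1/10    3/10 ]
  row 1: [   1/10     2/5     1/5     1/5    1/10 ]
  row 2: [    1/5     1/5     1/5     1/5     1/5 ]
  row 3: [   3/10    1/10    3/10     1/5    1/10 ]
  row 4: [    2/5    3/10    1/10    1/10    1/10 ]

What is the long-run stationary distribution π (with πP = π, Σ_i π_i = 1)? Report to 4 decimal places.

Balance equations π_j = Σ_i π_i·P[i][j]:
  π_0 = 3/10·π_0 + 1/10·π_1 + 1/5·π_2 + 3/10·π_3 + 2/5·π_4
  π_1 = 1/10·π_0 + 2/5·π_1 + 1/5·π_2 + 1/10·π_3 + 3/10·π_4
  π_2 = 1/5·π_0 + 1/5·π_1 + 1/5·π_2 + 3/10·π_3 + 1/10·π_4
  π_3 = 1/10·π_0 + 1/5·π_1 + 1/5·π_2 + 1/5·π_3 + 1/10·π_4
  normalize: π_0 + π_1 + π_2 + π_3 + π_4 = 1
Solving the linear system gives exactly π = [1966/7765, 1708/7765, 1543/7765, 1224/7765, 1324/7765].

π = [0.2532, 0.2200, 0.1987, 0.1576, 0.1705]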